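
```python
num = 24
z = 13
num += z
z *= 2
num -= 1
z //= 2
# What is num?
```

Answer: 36

Derivation:
Trace (tracking num):
num = 24  # -> num = 24
z = 13  # -> z = 13
num += z  # -> num = 37
z *= 2  # -> z = 26
num -= 1  # -> num = 36
z //= 2  # -> z = 13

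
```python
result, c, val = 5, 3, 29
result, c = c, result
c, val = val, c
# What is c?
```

Answer: 29

Derivation:
Trace (tracking c):
result, c, val = (5, 3, 29)  # -> result = 5, c = 3, val = 29
result, c = (c, result)  # -> result = 3, c = 5
c, val = (val, c)  # -> c = 29, val = 5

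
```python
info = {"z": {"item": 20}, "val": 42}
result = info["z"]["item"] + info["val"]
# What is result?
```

Trace (tracking result):
info = {'z': {'item': 20}, 'val': 42}  # -> info = {'z': {'item': 20}, 'val': 42}
result = info['z']['item'] + info['val']  # -> result = 62

Answer: 62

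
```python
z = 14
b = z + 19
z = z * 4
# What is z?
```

Trace (tracking z):
z = 14  # -> z = 14
b = z + 19  # -> b = 33
z = z * 4  # -> z = 56

Answer: 56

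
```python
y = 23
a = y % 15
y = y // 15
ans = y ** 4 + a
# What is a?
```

Answer: 8

Derivation:
Trace (tracking a):
y = 23  # -> y = 23
a = y % 15  # -> a = 8
y = y // 15  # -> y = 1
ans = y ** 4 + a  # -> ans = 9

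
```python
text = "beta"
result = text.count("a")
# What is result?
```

Trace (tracking result):
text = 'beta'  # -> text = 'beta'
result = text.count('a')  # -> result = 1

Answer: 1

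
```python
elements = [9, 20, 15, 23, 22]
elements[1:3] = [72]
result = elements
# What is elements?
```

Trace (tracking elements):
elements = [9, 20, 15, 23, 22]  # -> elements = [9, 20, 15, 23, 22]
elements[1:3] = [72]  # -> elements = [9, 72, 23, 22]
result = elements  # -> result = [9, 72, 23, 22]

Answer: [9, 72, 23, 22]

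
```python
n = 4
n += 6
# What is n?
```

Trace (tracking n):
n = 4  # -> n = 4
n += 6  # -> n = 10

Answer: 10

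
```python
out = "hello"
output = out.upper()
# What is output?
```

Trace (tracking output):
out = 'hello'  # -> out = 'hello'
output = out.upper()  # -> output = 'HELLO'

Answer: 'HELLO'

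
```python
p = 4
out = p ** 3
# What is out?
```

Answer: 64

Derivation:
Trace (tracking out):
p = 4  # -> p = 4
out = p ** 3  # -> out = 64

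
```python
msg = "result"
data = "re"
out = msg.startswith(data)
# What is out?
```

Answer: True

Derivation:
Trace (tracking out):
msg = 'result'  # -> msg = 'result'
data = 're'  # -> data = 're'
out = msg.startswith(data)  # -> out = True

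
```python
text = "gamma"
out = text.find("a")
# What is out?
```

Trace (tracking out):
text = 'gamma'  # -> text = 'gamma'
out = text.find('a')  # -> out = 1

Answer: 1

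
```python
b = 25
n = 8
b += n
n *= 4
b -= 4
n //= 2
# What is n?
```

Answer: 16

Derivation:
Trace (tracking n):
b = 25  # -> b = 25
n = 8  # -> n = 8
b += n  # -> b = 33
n *= 4  # -> n = 32
b -= 4  # -> b = 29
n //= 2  # -> n = 16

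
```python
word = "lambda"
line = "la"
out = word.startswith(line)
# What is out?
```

Answer: True

Derivation:
Trace (tracking out):
word = 'lambda'  # -> word = 'lambda'
line = 'la'  # -> line = 'la'
out = word.startswith(line)  # -> out = True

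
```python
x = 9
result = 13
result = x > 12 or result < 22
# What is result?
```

Trace (tracking result):
x = 9  # -> x = 9
result = 13  # -> result = 13
result = x > 12 or result < 22  # -> result = True

Answer: True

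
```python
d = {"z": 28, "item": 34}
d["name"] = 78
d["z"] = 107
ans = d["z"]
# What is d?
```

Trace (tracking d):
d = {'z': 28, 'item': 34}  # -> d = {'z': 28, 'item': 34}
d['name'] = 78  # -> d = {'z': 28, 'item': 34, 'name': 78}
d['z'] = 107  # -> d = {'z': 107, 'item': 34, 'name': 78}
ans = d['z']  # -> ans = 107

Answer: {'z': 107, 'item': 34, 'name': 78}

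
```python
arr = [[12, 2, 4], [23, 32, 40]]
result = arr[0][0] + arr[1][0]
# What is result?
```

Trace (tracking result):
arr = [[12, 2, 4], [23, 32, 40]]  # -> arr = [[12, 2, 4], [23, 32, 40]]
result = arr[0][0] + arr[1][0]  # -> result = 35

Answer: 35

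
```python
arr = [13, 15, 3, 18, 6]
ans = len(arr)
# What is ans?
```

Trace (tracking ans):
arr = [13, 15, 3, 18, 6]  # -> arr = [13, 15, 3, 18, 6]
ans = len(arr)  # -> ans = 5

Answer: 5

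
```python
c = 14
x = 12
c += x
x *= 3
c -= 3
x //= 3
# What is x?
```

Answer: 12

Derivation:
Trace (tracking x):
c = 14  # -> c = 14
x = 12  # -> x = 12
c += x  # -> c = 26
x *= 3  # -> x = 36
c -= 3  # -> c = 23
x //= 3  # -> x = 12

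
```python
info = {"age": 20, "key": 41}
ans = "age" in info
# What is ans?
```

Trace (tracking ans):
info = {'age': 20, 'key': 41}  # -> info = {'age': 20, 'key': 41}
ans = 'age' in info  # -> ans = True

Answer: True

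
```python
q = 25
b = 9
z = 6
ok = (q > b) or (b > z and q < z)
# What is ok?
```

Answer: True

Derivation:
Trace (tracking ok):
q = 25  # -> q = 25
b = 9  # -> b = 9
z = 6  # -> z = 6
ok = q > b or (b > z and q < z)  # -> ok = True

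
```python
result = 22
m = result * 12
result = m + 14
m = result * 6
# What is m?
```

Answer: 1668

Derivation:
Trace (tracking m):
result = 22  # -> result = 22
m = result * 12  # -> m = 264
result = m + 14  # -> result = 278
m = result * 6  # -> m = 1668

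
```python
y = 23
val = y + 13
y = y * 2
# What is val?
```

Answer: 36

Derivation:
Trace (tracking val):
y = 23  # -> y = 23
val = y + 13  # -> val = 36
y = y * 2  # -> y = 46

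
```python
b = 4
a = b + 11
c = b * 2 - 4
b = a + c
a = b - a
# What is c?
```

Trace (tracking c):
b = 4  # -> b = 4
a = b + 11  # -> a = 15
c = b * 2 - 4  # -> c = 4
b = a + c  # -> b = 19
a = b - a  # -> a = 4

Answer: 4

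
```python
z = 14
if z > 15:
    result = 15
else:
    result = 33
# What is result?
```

Trace (tracking result):
z = 14  # -> z = 14
if z > 15:  # condition is False
else:
    result = 33  # -> result = 33

Answer: 33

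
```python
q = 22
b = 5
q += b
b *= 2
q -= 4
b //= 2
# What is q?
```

Answer: 23

Derivation:
Trace (tracking q):
q = 22  # -> q = 22
b = 5  # -> b = 5
q += b  # -> q = 27
b *= 2  # -> b = 10
q -= 4  # -> q = 23
b //= 2  # -> b = 5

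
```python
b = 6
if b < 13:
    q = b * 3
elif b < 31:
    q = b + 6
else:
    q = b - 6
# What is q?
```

Answer: 18

Derivation:
Trace (tracking q):
b = 6  # -> b = 6
if b < 13:  # condition is True
    q = b * 3  # -> q = 18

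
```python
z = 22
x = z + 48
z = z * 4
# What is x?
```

Answer: 70

Derivation:
Trace (tracking x):
z = 22  # -> z = 22
x = z + 48  # -> x = 70
z = z * 4  # -> z = 88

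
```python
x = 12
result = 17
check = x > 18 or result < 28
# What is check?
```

Answer: True

Derivation:
Trace (tracking check):
x = 12  # -> x = 12
result = 17  # -> result = 17
check = x > 18 or result < 28  # -> check = True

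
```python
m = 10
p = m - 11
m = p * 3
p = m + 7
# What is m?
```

Answer: -3

Derivation:
Trace (tracking m):
m = 10  # -> m = 10
p = m - 11  # -> p = -1
m = p * 3  # -> m = -3
p = m + 7  # -> p = 4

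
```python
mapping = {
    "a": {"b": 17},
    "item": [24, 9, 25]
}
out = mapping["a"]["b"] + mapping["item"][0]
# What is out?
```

Answer: 41

Derivation:
Trace (tracking out):
mapping = {'a': {'b': 17}, 'item': [24, 9, 25]}  # -> mapping = {'a': {'b': 17}, 'item': [24, 9, 25]}
out = mapping['a']['b'] + mapping['item'][0]  # -> out = 41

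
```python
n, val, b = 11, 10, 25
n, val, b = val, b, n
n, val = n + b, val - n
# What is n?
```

Answer: 21

Derivation:
Trace (tracking n):
n, val, b = (11, 10, 25)  # -> n = 11, val = 10, b = 25
n, val, b = (val, b, n)  # -> n = 10, val = 25, b = 11
n, val = (n + b, val - n)  # -> n = 21, val = 15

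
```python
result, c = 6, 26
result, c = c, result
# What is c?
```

Answer: 6

Derivation:
Trace (tracking c):
result, c = (6, 26)  # -> result = 6, c = 26
result, c = (c, result)  # -> result = 26, c = 6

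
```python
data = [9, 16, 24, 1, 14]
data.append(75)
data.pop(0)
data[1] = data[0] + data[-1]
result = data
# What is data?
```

Trace (tracking data):
data = [9, 16, 24, 1, 14]  # -> data = [9, 16, 24, 1, 14]
data.append(75)  # -> data = [9, 16, 24, 1, 14, 75]
data.pop(0)  # -> data = [16, 24, 1, 14, 75]
data[1] = data[0] + data[-1]  # -> data = [16, 91, 1, 14, 75]
result = data  # -> result = [16, 91, 1, 14, 75]

Answer: [16, 91, 1, 14, 75]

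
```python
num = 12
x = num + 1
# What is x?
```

Answer: 13

Derivation:
Trace (tracking x):
num = 12  # -> num = 12
x = num + 1  # -> x = 13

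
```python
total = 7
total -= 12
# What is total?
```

Answer: -5

Derivation:
Trace (tracking total):
total = 7  # -> total = 7
total -= 12  # -> total = -5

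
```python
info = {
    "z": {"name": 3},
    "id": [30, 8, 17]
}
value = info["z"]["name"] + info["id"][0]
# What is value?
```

Trace (tracking value):
info = {'z': {'name': 3}, 'id': [30, 8, 17]}  # -> info = {'z': {'name': 3}, 'id': [30, 8, 17]}
value = info['z']['name'] + info['id'][0]  # -> value = 33

Answer: 33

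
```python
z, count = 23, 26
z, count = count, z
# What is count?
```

Answer: 23

Derivation:
Trace (tracking count):
z, count = (23, 26)  # -> z = 23, count = 26
z, count = (count, z)  # -> z = 26, count = 23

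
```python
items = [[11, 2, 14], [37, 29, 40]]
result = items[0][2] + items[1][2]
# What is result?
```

Trace (tracking result):
items = [[11, 2, 14], [37, 29, 40]]  # -> items = [[11, 2, 14], [37, 29, 40]]
result = items[0][2] + items[1][2]  # -> result = 54

Answer: 54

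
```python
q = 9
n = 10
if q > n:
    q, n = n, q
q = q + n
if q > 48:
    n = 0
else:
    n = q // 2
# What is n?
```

Answer: 9

Derivation:
Trace (tracking n):
q = 9  # -> q = 9
n = 10  # -> n = 10
if q > n:  # condition is False
q = q + n  # -> q = 19
if q > 48:  # condition is False
else:
    n = q // 2  # -> n = 9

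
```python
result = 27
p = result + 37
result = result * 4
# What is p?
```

Answer: 64

Derivation:
Trace (tracking p):
result = 27  # -> result = 27
p = result + 37  # -> p = 64
result = result * 4  # -> result = 108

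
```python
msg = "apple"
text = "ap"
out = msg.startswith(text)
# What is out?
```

Trace (tracking out):
msg = 'apple'  # -> msg = 'apple'
text = 'ap'  # -> text = 'ap'
out = msg.startswith(text)  # -> out = True

Answer: True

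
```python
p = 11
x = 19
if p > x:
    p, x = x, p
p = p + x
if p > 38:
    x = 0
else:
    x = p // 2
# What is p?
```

Answer: 30

Derivation:
Trace (tracking p):
p = 11  # -> p = 11
x = 19  # -> x = 19
if p > x:  # condition is False
p = p + x  # -> p = 30
if p > 38:  # condition is False
else:
    x = p // 2  # -> x = 15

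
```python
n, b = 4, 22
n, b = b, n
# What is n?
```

Trace (tracking n):
n, b = (4, 22)  # -> n = 4, b = 22
n, b = (b, n)  # -> n = 22, b = 4

Answer: 22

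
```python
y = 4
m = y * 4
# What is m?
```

Trace (tracking m):
y = 4  # -> y = 4
m = y * 4  # -> m = 16

Answer: 16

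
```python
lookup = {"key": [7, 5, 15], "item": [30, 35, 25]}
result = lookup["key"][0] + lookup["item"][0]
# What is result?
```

Trace (tracking result):
lookup = {'key': [7, 5, 15], 'item': [30, 35, 25]}  # -> lookup = {'key': [7, 5, 15], 'item': [30, 35, 25]}
result = lookup['key'][0] + lookup['item'][0]  # -> result = 37

Answer: 37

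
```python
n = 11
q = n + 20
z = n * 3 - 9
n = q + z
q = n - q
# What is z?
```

Trace (tracking z):
n = 11  # -> n = 11
q = n + 20  # -> q = 31
z = n * 3 - 9  # -> z = 24
n = q + z  # -> n = 55
q = n - q  # -> q = 24

Answer: 24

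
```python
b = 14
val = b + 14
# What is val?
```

Trace (tracking val):
b = 14  # -> b = 14
val = b + 14  # -> val = 28

Answer: 28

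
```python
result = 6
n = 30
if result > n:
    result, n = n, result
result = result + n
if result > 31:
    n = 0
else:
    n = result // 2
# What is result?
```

Answer: 36

Derivation:
Trace (tracking result):
result = 6  # -> result = 6
n = 30  # -> n = 30
if result > n:  # condition is False
result = result + n  # -> result = 36
if result > 31:  # condition is True
    n = 0  # -> n = 0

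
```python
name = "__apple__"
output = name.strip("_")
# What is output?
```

Answer: 'apple'

Derivation:
Trace (tracking output):
name = '__apple__'  # -> name = '__apple__'
output = name.strip('_')  # -> output = 'apple'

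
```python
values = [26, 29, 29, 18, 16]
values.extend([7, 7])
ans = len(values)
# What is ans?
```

Answer: 7

Derivation:
Trace (tracking ans):
values = [26, 29, 29, 18, 16]  # -> values = [26, 29, 29, 18, 16]
values.extend([7, 7])  # -> values = [26, 29, 29, 18, 16, 7, 7]
ans = len(values)  # -> ans = 7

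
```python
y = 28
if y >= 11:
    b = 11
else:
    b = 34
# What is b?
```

Answer: 11

Derivation:
Trace (tracking b):
y = 28  # -> y = 28
if y >= 11:  # condition is True
    b = 11  # -> b = 11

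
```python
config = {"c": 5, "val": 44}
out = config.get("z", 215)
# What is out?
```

Answer: 215

Derivation:
Trace (tracking out):
config = {'c': 5, 'val': 44}  # -> config = {'c': 5, 'val': 44}
out = config.get('z', 215)  # -> out = 215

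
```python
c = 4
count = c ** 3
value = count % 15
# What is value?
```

Answer: 4

Derivation:
Trace (tracking value):
c = 4  # -> c = 4
count = c ** 3  # -> count = 64
value = count % 15  # -> value = 4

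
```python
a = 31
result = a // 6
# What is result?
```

Answer: 5

Derivation:
Trace (tracking result):
a = 31  # -> a = 31
result = a // 6  # -> result = 5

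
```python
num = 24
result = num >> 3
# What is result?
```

Answer: 3

Derivation:
Trace (tracking result):
num = 24  # -> num = 24
result = num >> 3  # -> result = 3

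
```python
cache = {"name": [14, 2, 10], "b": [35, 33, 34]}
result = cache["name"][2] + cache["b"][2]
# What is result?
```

Answer: 44

Derivation:
Trace (tracking result):
cache = {'name': [14, 2, 10], 'b': [35, 33, 34]}  # -> cache = {'name': [14, 2, 10], 'b': [35, 33, 34]}
result = cache['name'][2] + cache['b'][2]  # -> result = 44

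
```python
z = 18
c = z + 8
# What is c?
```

Answer: 26

Derivation:
Trace (tracking c):
z = 18  # -> z = 18
c = z + 8  # -> c = 26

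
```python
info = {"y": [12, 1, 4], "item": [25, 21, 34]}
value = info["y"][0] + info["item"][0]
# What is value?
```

Trace (tracking value):
info = {'y': [12, 1, 4], 'item': [25, 21, 34]}  # -> info = {'y': [12, 1, 4], 'item': [25, 21, 34]}
value = info['y'][0] + info['item'][0]  # -> value = 37

Answer: 37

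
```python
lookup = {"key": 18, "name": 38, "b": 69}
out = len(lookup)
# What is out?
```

Trace (tracking out):
lookup = {'key': 18, 'name': 38, 'b': 69}  # -> lookup = {'key': 18, 'name': 38, 'b': 69}
out = len(lookup)  # -> out = 3

Answer: 3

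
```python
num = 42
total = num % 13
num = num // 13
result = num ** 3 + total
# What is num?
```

Answer: 3

Derivation:
Trace (tracking num):
num = 42  # -> num = 42
total = num % 13  # -> total = 3
num = num // 13  # -> num = 3
result = num ** 3 + total  # -> result = 30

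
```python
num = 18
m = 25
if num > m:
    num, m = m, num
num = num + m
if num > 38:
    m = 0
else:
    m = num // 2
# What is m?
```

Answer: 0

Derivation:
Trace (tracking m):
num = 18  # -> num = 18
m = 25  # -> m = 25
if num > m:  # condition is False
num = num + m  # -> num = 43
if num > 38:  # condition is True
    m = 0  # -> m = 0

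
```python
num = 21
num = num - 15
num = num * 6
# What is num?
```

Answer: 36

Derivation:
Trace (tracking num):
num = 21  # -> num = 21
num = num - 15  # -> num = 6
num = num * 6  # -> num = 36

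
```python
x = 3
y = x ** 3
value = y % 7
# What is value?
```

Answer: 6

Derivation:
Trace (tracking value):
x = 3  # -> x = 3
y = x ** 3  # -> y = 27
value = y % 7  # -> value = 6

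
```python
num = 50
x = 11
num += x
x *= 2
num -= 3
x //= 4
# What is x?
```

Trace (tracking x):
num = 50  # -> num = 50
x = 11  # -> x = 11
num += x  # -> num = 61
x *= 2  # -> x = 22
num -= 3  # -> num = 58
x //= 4  # -> x = 5

Answer: 5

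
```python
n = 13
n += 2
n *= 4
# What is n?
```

Trace (tracking n):
n = 13  # -> n = 13
n += 2  # -> n = 15
n *= 4  # -> n = 60

Answer: 60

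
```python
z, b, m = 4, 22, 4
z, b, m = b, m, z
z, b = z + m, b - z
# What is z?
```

Answer: 26

Derivation:
Trace (tracking z):
z, b, m = (4, 22, 4)  # -> z = 4, b = 22, m = 4
z, b, m = (b, m, z)  # -> z = 22, b = 4, m = 4
z, b = (z + m, b - z)  # -> z = 26, b = -18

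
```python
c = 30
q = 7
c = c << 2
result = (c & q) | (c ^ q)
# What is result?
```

Answer: 127

Derivation:
Trace (tracking result):
c = 30  # -> c = 30
q = 7  # -> q = 7
c = c << 2  # -> c = 120
result = c & q | c ^ q  # -> result = 127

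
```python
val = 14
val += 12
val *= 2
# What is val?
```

Trace (tracking val):
val = 14  # -> val = 14
val += 12  # -> val = 26
val *= 2  # -> val = 52

Answer: 52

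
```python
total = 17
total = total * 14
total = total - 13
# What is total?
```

Trace (tracking total):
total = 17  # -> total = 17
total = total * 14  # -> total = 238
total = total - 13  # -> total = 225

Answer: 225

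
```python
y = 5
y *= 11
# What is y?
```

Trace (tracking y):
y = 5  # -> y = 5
y *= 11  # -> y = 55

Answer: 55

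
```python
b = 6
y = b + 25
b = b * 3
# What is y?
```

Answer: 31

Derivation:
Trace (tracking y):
b = 6  # -> b = 6
y = b + 25  # -> y = 31
b = b * 3  # -> b = 18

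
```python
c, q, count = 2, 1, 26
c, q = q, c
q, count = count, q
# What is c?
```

Answer: 1

Derivation:
Trace (tracking c):
c, q, count = (2, 1, 26)  # -> c = 2, q = 1, count = 26
c, q = (q, c)  # -> c = 1, q = 2
q, count = (count, q)  # -> q = 26, count = 2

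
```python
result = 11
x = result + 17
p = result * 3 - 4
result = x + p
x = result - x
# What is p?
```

Trace (tracking p):
result = 11  # -> result = 11
x = result + 17  # -> x = 28
p = result * 3 - 4  # -> p = 29
result = x + p  # -> result = 57
x = result - x  # -> x = 29

Answer: 29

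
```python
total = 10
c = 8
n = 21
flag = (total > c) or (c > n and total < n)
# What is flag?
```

Answer: True

Derivation:
Trace (tracking flag):
total = 10  # -> total = 10
c = 8  # -> c = 8
n = 21  # -> n = 21
flag = total > c or (c > n and total < n)  # -> flag = True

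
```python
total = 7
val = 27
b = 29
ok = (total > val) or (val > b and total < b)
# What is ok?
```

Trace (tracking ok):
total = 7  # -> total = 7
val = 27  # -> val = 27
b = 29  # -> b = 29
ok = total > val or (val > b and total < b)  # -> ok = False

Answer: False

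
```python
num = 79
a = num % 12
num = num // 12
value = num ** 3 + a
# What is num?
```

Answer: 6

Derivation:
Trace (tracking num):
num = 79  # -> num = 79
a = num % 12  # -> a = 7
num = num // 12  # -> num = 6
value = num ** 3 + a  # -> value = 223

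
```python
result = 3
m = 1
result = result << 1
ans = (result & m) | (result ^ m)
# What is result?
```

Trace (tracking result):
result = 3  # -> result = 3
m = 1  # -> m = 1
result = result << 1  # -> result = 6
ans = result & m | result ^ m  # -> ans = 7

Answer: 6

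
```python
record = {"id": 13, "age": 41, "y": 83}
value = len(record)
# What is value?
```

Answer: 3

Derivation:
Trace (tracking value):
record = {'id': 13, 'age': 41, 'y': 83}  # -> record = {'id': 13, 'age': 41, 'y': 83}
value = len(record)  # -> value = 3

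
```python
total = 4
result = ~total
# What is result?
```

Answer: -5

Derivation:
Trace (tracking result):
total = 4  # -> total = 4
result = ~total  # -> result = -5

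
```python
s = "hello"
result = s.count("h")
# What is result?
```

Answer: 1

Derivation:
Trace (tracking result):
s = 'hello'  # -> s = 'hello'
result = s.count('h')  # -> result = 1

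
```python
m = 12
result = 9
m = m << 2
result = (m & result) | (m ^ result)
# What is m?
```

Answer: 48

Derivation:
Trace (tracking m):
m = 12  # -> m = 12
result = 9  # -> result = 9
m = m << 2  # -> m = 48
result = m & result | m ^ result  # -> result = 57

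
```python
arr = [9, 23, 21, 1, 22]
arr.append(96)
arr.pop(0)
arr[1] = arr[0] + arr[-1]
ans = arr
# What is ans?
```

Trace (tracking ans):
arr = [9, 23, 21, 1, 22]  # -> arr = [9, 23, 21, 1, 22]
arr.append(96)  # -> arr = [9, 23, 21, 1, 22, 96]
arr.pop(0)  # -> arr = [23, 21, 1, 22, 96]
arr[1] = arr[0] + arr[-1]  # -> arr = [23, 119, 1, 22, 96]
ans = arr  # -> ans = [23, 119, 1, 22, 96]

Answer: [23, 119, 1, 22, 96]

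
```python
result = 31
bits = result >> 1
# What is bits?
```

Trace (tracking bits):
result = 31  # -> result = 31
bits = result >> 1  # -> bits = 15

Answer: 15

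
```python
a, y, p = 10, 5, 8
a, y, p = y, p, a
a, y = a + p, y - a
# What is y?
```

Trace (tracking y):
a, y, p = (10, 5, 8)  # -> a = 10, y = 5, p = 8
a, y, p = (y, p, a)  # -> a = 5, y = 8, p = 10
a, y = (a + p, y - a)  # -> a = 15, y = 3

Answer: 3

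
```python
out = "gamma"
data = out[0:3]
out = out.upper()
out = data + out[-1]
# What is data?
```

Answer: 'gam'

Derivation:
Trace (tracking data):
out = 'gamma'  # -> out = 'gamma'
data = out[0:3]  # -> data = 'gam'
out = out.upper()  # -> out = 'GAMMA'
out = data + out[-1]  # -> out = 'gamA'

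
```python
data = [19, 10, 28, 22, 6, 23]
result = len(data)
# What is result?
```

Answer: 6

Derivation:
Trace (tracking result):
data = [19, 10, 28, 22, 6, 23]  # -> data = [19, 10, 28, 22, 6, 23]
result = len(data)  # -> result = 6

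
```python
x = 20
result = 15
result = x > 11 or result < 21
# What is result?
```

Trace (tracking result):
x = 20  # -> x = 20
result = 15  # -> result = 15
result = x > 11 or result < 21  # -> result = True

Answer: True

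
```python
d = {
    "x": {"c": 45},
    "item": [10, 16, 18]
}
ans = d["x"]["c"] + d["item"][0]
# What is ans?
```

Trace (tracking ans):
d = {'x': {'c': 45}, 'item': [10, 16, 18]}  # -> d = {'x': {'c': 45}, 'item': [10, 16, 18]}
ans = d['x']['c'] + d['item'][0]  # -> ans = 55

Answer: 55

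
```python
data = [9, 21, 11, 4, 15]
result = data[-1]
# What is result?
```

Trace (tracking result):
data = [9, 21, 11, 4, 15]  # -> data = [9, 21, 11, 4, 15]
result = data[-1]  # -> result = 15

Answer: 15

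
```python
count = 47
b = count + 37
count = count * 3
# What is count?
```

Answer: 141

Derivation:
Trace (tracking count):
count = 47  # -> count = 47
b = count + 37  # -> b = 84
count = count * 3  # -> count = 141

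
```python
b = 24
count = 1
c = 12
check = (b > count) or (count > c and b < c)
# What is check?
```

Answer: True

Derivation:
Trace (tracking check):
b = 24  # -> b = 24
count = 1  # -> count = 1
c = 12  # -> c = 12
check = b > count or (count > c and b < c)  # -> check = True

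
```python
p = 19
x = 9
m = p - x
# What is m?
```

Answer: 10

Derivation:
Trace (tracking m):
p = 19  # -> p = 19
x = 9  # -> x = 9
m = p - x  # -> m = 10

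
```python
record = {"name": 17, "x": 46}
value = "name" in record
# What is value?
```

Trace (tracking value):
record = {'name': 17, 'x': 46}  # -> record = {'name': 17, 'x': 46}
value = 'name' in record  # -> value = True

Answer: True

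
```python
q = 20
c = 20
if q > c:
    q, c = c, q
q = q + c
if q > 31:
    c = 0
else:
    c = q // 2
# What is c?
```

Answer: 0

Derivation:
Trace (tracking c):
q = 20  # -> q = 20
c = 20  # -> c = 20
if q > c:  # condition is False
q = q + c  # -> q = 40
if q > 31:  # condition is True
    c = 0  # -> c = 0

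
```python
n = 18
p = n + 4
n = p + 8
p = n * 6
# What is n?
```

Trace (tracking n):
n = 18  # -> n = 18
p = n + 4  # -> p = 22
n = p + 8  # -> n = 30
p = n * 6  # -> p = 180

Answer: 30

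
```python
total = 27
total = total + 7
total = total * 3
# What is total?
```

Answer: 102

Derivation:
Trace (tracking total):
total = 27  # -> total = 27
total = total + 7  # -> total = 34
total = total * 3  # -> total = 102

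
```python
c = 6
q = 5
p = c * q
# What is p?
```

Answer: 30

Derivation:
Trace (tracking p):
c = 6  # -> c = 6
q = 5  # -> q = 5
p = c * q  # -> p = 30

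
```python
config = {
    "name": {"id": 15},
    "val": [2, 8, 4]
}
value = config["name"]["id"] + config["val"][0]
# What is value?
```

Trace (tracking value):
config = {'name': {'id': 15}, 'val': [2, 8, 4]}  # -> config = {'name': {'id': 15}, 'val': [2, 8, 4]}
value = config['name']['id'] + config['val'][0]  # -> value = 17

Answer: 17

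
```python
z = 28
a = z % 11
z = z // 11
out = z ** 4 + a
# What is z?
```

Trace (tracking z):
z = 28  # -> z = 28
a = z % 11  # -> a = 6
z = z // 11  # -> z = 2
out = z ** 4 + a  # -> out = 22

Answer: 2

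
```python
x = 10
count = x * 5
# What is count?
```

Answer: 50

Derivation:
Trace (tracking count):
x = 10  # -> x = 10
count = x * 5  # -> count = 50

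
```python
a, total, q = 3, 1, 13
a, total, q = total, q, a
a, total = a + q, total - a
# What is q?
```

Trace (tracking q):
a, total, q = (3, 1, 13)  # -> a = 3, total = 1, q = 13
a, total, q = (total, q, a)  # -> a = 1, total = 13, q = 3
a, total = (a + q, total - a)  # -> a = 4, total = 12

Answer: 3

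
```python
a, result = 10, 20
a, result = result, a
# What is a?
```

Answer: 20

Derivation:
Trace (tracking a):
a, result = (10, 20)  # -> a = 10, result = 20
a, result = (result, a)  # -> a = 20, result = 10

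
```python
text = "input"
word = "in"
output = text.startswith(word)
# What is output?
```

Trace (tracking output):
text = 'input'  # -> text = 'input'
word = 'in'  # -> word = 'in'
output = text.startswith(word)  # -> output = True

Answer: True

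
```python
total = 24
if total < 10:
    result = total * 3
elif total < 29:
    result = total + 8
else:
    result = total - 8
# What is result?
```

Trace (tracking result):
total = 24  # -> total = 24
if total < 10:  # condition is False
elif total < 29:  # condition is True
    result = total + 8  # -> result = 32

Answer: 32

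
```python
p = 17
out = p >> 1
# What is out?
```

Answer: 8

Derivation:
Trace (tracking out):
p = 17  # -> p = 17
out = p >> 1  # -> out = 8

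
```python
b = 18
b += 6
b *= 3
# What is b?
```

Trace (tracking b):
b = 18  # -> b = 18
b += 6  # -> b = 24
b *= 3  # -> b = 72

Answer: 72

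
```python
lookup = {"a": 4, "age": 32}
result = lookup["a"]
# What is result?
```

Answer: 4

Derivation:
Trace (tracking result):
lookup = {'a': 4, 'age': 32}  # -> lookup = {'a': 4, 'age': 32}
result = lookup['a']  # -> result = 4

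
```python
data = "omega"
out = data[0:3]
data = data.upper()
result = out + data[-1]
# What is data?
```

Answer: 'OMEGA'

Derivation:
Trace (tracking data):
data = 'omega'  # -> data = 'omega'
out = data[0:3]  # -> out = 'ome'
data = data.upper()  # -> data = 'OMEGA'
result = out + data[-1]  # -> result = 'omeA'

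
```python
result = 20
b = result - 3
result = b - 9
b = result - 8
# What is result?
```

Trace (tracking result):
result = 20  # -> result = 20
b = result - 3  # -> b = 17
result = b - 9  # -> result = 8
b = result - 8  # -> b = 0

Answer: 8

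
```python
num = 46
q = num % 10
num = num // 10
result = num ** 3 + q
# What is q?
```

Answer: 6

Derivation:
Trace (tracking q):
num = 46  # -> num = 46
q = num % 10  # -> q = 6
num = num // 10  # -> num = 4
result = num ** 3 + q  # -> result = 70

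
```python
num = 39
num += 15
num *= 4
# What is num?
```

Trace (tracking num):
num = 39  # -> num = 39
num += 15  # -> num = 54
num *= 4  # -> num = 216

Answer: 216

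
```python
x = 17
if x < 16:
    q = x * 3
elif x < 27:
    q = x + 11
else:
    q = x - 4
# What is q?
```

Trace (tracking q):
x = 17  # -> x = 17
if x < 16:  # condition is False
elif x < 27:  # condition is True
    q = x + 11  # -> q = 28

Answer: 28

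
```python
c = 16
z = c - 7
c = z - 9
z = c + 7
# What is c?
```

Trace (tracking c):
c = 16  # -> c = 16
z = c - 7  # -> z = 9
c = z - 9  # -> c = 0
z = c + 7  # -> z = 7

Answer: 0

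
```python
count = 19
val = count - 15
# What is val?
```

Answer: 4

Derivation:
Trace (tracking val):
count = 19  # -> count = 19
val = count - 15  # -> val = 4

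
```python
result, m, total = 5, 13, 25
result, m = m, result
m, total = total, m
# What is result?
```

Trace (tracking result):
result, m, total = (5, 13, 25)  # -> result = 5, m = 13, total = 25
result, m = (m, result)  # -> result = 13, m = 5
m, total = (total, m)  # -> m = 25, total = 5

Answer: 13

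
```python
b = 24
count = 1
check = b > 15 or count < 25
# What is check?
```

Answer: True

Derivation:
Trace (tracking check):
b = 24  # -> b = 24
count = 1  # -> count = 1
check = b > 15 or count < 25  # -> check = True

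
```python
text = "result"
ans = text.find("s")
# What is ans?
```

Trace (tracking ans):
text = 'result'  # -> text = 'result'
ans = text.find('s')  # -> ans = 2

Answer: 2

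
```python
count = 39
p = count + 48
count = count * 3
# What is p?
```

Answer: 87

Derivation:
Trace (tracking p):
count = 39  # -> count = 39
p = count + 48  # -> p = 87
count = count * 3  # -> count = 117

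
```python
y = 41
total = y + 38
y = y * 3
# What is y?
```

Trace (tracking y):
y = 41  # -> y = 41
total = y + 38  # -> total = 79
y = y * 3  # -> y = 123

Answer: 123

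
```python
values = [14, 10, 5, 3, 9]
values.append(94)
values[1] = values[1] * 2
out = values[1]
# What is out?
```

Answer: 20

Derivation:
Trace (tracking out):
values = [14, 10, 5, 3, 9]  # -> values = [14, 10, 5, 3, 9]
values.append(94)  # -> values = [14, 10, 5, 3, 9, 94]
values[1] = values[1] * 2  # -> values = [14, 20, 5, 3, 9, 94]
out = values[1]  # -> out = 20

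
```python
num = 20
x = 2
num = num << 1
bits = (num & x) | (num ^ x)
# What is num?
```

Trace (tracking num):
num = 20  # -> num = 20
x = 2  # -> x = 2
num = num << 1  # -> num = 40
bits = num & x | num ^ x  # -> bits = 42

Answer: 40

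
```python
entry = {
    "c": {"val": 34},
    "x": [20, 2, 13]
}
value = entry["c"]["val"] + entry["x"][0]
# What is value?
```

Trace (tracking value):
entry = {'c': {'val': 34}, 'x': [20, 2, 13]}  # -> entry = {'c': {'val': 34}, 'x': [20, 2, 13]}
value = entry['c']['val'] + entry['x'][0]  # -> value = 54

Answer: 54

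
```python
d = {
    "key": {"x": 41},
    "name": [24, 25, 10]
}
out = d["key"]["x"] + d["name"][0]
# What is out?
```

Answer: 65

Derivation:
Trace (tracking out):
d = {'key': {'x': 41}, 'name': [24, 25, 10]}  # -> d = {'key': {'x': 41}, 'name': [24, 25, 10]}
out = d['key']['x'] + d['name'][0]  # -> out = 65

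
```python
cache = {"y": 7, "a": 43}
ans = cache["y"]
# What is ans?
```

Trace (tracking ans):
cache = {'y': 7, 'a': 43}  # -> cache = {'y': 7, 'a': 43}
ans = cache['y']  # -> ans = 7

Answer: 7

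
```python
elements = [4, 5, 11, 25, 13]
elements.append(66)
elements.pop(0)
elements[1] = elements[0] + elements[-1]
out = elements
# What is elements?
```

Answer: [5, 71, 25, 13, 66]

Derivation:
Trace (tracking elements):
elements = [4, 5, 11, 25, 13]  # -> elements = [4, 5, 11, 25, 13]
elements.append(66)  # -> elements = [4, 5, 11, 25, 13, 66]
elements.pop(0)  # -> elements = [5, 11, 25, 13, 66]
elements[1] = elements[0] + elements[-1]  # -> elements = [5, 71, 25, 13, 66]
out = elements  # -> out = [5, 71, 25, 13, 66]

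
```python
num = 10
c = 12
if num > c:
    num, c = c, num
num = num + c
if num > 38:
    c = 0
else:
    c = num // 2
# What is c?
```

Answer: 11

Derivation:
Trace (tracking c):
num = 10  # -> num = 10
c = 12  # -> c = 12
if num > c:  # condition is False
num = num + c  # -> num = 22
if num > 38:  # condition is False
else:
    c = num // 2  # -> c = 11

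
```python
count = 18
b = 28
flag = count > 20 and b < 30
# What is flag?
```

Trace (tracking flag):
count = 18  # -> count = 18
b = 28  # -> b = 28
flag = count > 20 and b < 30  # -> flag = False

Answer: False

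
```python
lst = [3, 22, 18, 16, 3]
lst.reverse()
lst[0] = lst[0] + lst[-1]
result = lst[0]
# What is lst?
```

Answer: [6, 16, 18, 22, 3]

Derivation:
Trace (tracking lst):
lst = [3, 22, 18, 16, 3]  # -> lst = [3, 22, 18, 16, 3]
lst.reverse()  # -> lst = [3, 16, 18, 22, 3]
lst[0] = lst[0] + lst[-1]  # -> lst = [6, 16, 18, 22, 3]
result = lst[0]  # -> result = 6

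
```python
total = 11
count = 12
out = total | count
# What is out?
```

Answer: 15

Derivation:
Trace (tracking out):
total = 11  # -> total = 11
count = 12  # -> count = 12
out = total | count  # -> out = 15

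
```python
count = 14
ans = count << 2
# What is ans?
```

Trace (tracking ans):
count = 14  # -> count = 14
ans = count << 2  # -> ans = 56

Answer: 56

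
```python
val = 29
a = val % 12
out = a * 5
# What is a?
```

Trace (tracking a):
val = 29  # -> val = 29
a = val % 12  # -> a = 5
out = a * 5  # -> out = 25

Answer: 5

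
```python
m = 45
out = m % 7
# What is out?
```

Answer: 3

Derivation:
Trace (tracking out):
m = 45  # -> m = 45
out = m % 7  # -> out = 3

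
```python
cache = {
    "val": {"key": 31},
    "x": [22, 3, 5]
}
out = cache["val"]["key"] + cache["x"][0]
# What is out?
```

Trace (tracking out):
cache = {'val': {'key': 31}, 'x': [22, 3, 5]}  # -> cache = {'val': {'key': 31}, 'x': [22, 3, 5]}
out = cache['val']['key'] + cache['x'][0]  # -> out = 53

Answer: 53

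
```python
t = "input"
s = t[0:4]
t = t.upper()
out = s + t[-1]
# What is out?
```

Answer: 'inpuT'

Derivation:
Trace (tracking out):
t = 'input'  # -> t = 'input'
s = t[0:4]  # -> s = 'inpu'
t = t.upper()  # -> t = 'INPUT'
out = s + t[-1]  # -> out = 'inpuT'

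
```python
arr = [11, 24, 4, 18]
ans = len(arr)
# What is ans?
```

Trace (tracking ans):
arr = [11, 24, 4, 18]  # -> arr = [11, 24, 4, 18]
ans = len(arr)  # -> ans = 4

Answer: 4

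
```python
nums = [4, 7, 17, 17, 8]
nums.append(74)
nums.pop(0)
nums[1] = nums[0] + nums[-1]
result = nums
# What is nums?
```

Answer: [7, 81, 17, 8, 74]

Derivation:
Trace (tracking nums):
nums = [4, 7, 17, 17, 8]  # -> nums = [4, 7, 17, 17, 8]
nums.append(74)  # -> nums = [4, 7, 17, 17, 8, 74]
nums.pop(0)  # -> nums = [7, 17, 17, 8, 74]
nums[1] = nums[0] + nums[-1]  # -> nums = [7, 81, 17, 8, 74]
result = nums  # -> result = [7, 81, 17, 8, 74]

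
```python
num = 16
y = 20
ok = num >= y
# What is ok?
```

Trace (tracking ok):
num = 16  # -> num = 16
y = 20  # -> y = 20
ok = num >= y  # -> ok = False

Answer: False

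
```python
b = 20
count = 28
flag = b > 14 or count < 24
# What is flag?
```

Trace (tracking flag):
b = 20  # -> b = 20
count = 28  # -> count = 28
flag = b > 14 or count < 24  # -> flag = True

Answer: True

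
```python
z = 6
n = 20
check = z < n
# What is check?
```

Trace (tracking check):
z = 6  # -> z = 6
n = 20  # -> n = 20
check = z < n  # -> check = True

Answer: True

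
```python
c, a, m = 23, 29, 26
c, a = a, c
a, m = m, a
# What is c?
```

Trace (tracking c):
c, a, m = (23, 29, 26)  # -> c = 23, a = 29, m = 26
c, a = (a, c)  # -> c = 29, a = 23
a, m = (m, a)  # -> a = 26, m = 23

Answer: 29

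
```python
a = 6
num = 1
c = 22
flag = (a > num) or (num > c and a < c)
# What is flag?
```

Answer: True

Derivation:
Trace (tracking flag):
a = 6  # -> a = 6
num = 1  # -> num = 1
c = 22  # -> c = 22
flag = a > num or (num > c and a < c)  # -> flag = True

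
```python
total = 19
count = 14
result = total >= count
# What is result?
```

Trace (tracking result):
total = 19  # -> total = 19
count = 14  # -> count = 14
result = total >= count  # -> result = True

Answer: True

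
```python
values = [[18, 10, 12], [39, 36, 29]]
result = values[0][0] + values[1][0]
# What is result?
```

Answer: 57

Derivation:
Trace (tracking result):
values = [[18, 10, 12], [39, 36, 29]]  # -> values = [[18, 10, 12], [39, 36, 29]]
result = values[0][0] + values[1][0]  # -> result = 57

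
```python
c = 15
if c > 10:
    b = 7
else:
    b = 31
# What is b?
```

Answer: 7

Derivation:
Trace (tracking b):
c = 15  # -> c = 15
if c > 10:  # condition is True
    b = 7  # -> b = 7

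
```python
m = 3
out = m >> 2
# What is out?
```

Trace (tracking out):
m = 3  # -> m = 3
out = m >> 2  # -> out = 0

Answer: 0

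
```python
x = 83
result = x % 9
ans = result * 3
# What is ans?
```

Answer: 6

Derivation:
Trace (tracking ans):
x = 83  # -> x = 83
result = x % 9  # -> result = 2
ans = result * 3  # -> ans = 6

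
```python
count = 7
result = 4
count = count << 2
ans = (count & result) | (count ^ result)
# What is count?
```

Answer: 28

Derivation:
Trace (tracking count):
count = 7  # -> count = 7
result = 4  # -> result = 4
count = count << 2  # -> count = 28
ans = count & result | count ^ result  # -> ans = 28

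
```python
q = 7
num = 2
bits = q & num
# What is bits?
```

Answer: 2

Derivation:
Trace (tracking bits):
q = 7  # -> q = 7
num = 2  # -> num = 2
bits = q & num  # -> bits = 2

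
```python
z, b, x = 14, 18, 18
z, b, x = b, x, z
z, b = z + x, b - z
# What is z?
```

Trace (tracking z):
z, b, x = (14, 18, 18)  # -> z = 14, b = 18, x = 18
z, b, x = (b, x, z)  # -> z = 18, b = 18, x = 14
z, b = (z + x, b - z)  # -> z = 32, b = 0

Answer: 32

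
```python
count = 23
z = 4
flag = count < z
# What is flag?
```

Trace (tracking flag):
count = 23  # -> count = 23
z = 4  # -> z = 4
flag = count < z  # -> flag = False

Answer: False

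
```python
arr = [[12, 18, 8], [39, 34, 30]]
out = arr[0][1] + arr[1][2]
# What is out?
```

Answer: 48

Derivation:
Trace (tracking out):
arr = [[12, 18, 8], [39, 34, 30]]  # -> arr = [[12, 18, 8], [39, 34, 30]]
out = arr[0][1] + arr[1][2]  # -> out = 48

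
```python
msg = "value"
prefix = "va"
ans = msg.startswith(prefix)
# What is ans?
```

Trace (tracking ans):
msg = 'value'  # -> msg = 'value'
prefix = 'va'  # -> prefix = 'va'
ans = msg.startswith(prefix)  # -> ans = True

Answer: True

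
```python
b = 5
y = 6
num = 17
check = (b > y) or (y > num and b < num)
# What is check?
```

Trace (tracking check):
b = 5  # -> b = 5
y = 6  # -> y = 6
num = 17  # -> num = 17
check = b > y or (y > num and b < num)  # -> check = False

Answer: False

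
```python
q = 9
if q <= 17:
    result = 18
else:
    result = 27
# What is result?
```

Trace (tracking result):
q = 9  # -> q = 9
if q <= 17:  # condition is True
    result = 18  # -> result = 18

Answer: 18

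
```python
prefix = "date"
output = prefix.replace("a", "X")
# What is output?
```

Trace (tracking output):
prefix = 'date'  # -> prefix = 'date'
output = prefix.replace('a', 'X')  # -> output = 'dXte'

Answer: 'dXte'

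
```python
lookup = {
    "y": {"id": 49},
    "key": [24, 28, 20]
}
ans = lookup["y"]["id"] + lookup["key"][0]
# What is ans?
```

Answer: 73

Derivation:
Trace (tracking ans):
lookup = {'y': {'id': 49}, 'key': [24, 28, 20]}  # -> lookup = {'y': {'id': 49}, 'key': [24, 28, 20]}
ans = lookup['y']['id'] + lookup['key'][0]  # -> ans = 73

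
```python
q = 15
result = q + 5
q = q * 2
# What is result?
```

Answer: 20

Derivation:
Trace (tracking result):
q = 15  # -> q = 15
result = q + 5  # -> result = 20
q = q * 2  # -> q = 30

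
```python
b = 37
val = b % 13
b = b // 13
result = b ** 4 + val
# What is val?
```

Trace (tracking val):
b = 37  # -> b = 37
val = b % 13  # -> val = 11
b = b // 13  # -> b = 2
result = b ** 4 + val  # -> result = 27

Answer: 11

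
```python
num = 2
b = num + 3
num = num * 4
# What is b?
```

Trace (tracking b):
num = 2  # -> num = 2
b = num + 3  # -> b = 5
num = num * 4  # -> num = 8

Answer: 5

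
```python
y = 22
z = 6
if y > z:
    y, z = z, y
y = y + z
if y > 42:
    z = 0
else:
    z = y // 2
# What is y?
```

Answer: 28

Derivation:
Trace (tracking y):
y = 22  # -> y = 22
z = 6  # -> z = 6
if y > z:  # condition is True
    y, z = (z, y)  # -> y = 6, z = 22
y = y + z  # -> y = 28
if y > 42:  # condition is False
else:
    z = y // 2  # -> z = 14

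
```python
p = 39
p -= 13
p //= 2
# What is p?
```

Answer: 13

Derivation:
Trace (tracking p):
p = 39  # -> p = 39
p -= 13  # -> p = 26
p //= 2  # -> p = 13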